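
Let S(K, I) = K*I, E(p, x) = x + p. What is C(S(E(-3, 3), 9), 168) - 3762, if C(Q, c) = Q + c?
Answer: -3594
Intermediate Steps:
E(p, x) = p + x
S(K, I) = I*K
C(S(E(-3, 3), 9), 168) - 3762 = (9*(-3 + 3) + 168) - 3762 = (9*0 + 168) - 3762 = (0 + 168) - 3762 = 168 - 3762 = -3594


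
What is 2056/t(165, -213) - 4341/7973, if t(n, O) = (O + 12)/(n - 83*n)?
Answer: 1103430299/7973 ≈ 1.3840e+5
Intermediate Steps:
t(n, O) = -(12 + O)/(82*n) (t(n, O) = (12 + O)/((-82*n)) = (12 + O)*(-1/(82*n)) = -(12 + O)/(82*n))
2056/t(165, -213) - 4341/7973 = 2056/(((1/82)*(-12 - 1*(-213))/165)) - 4341/7973 = 2056/(((1/82)*(1/165)*(-12 + 213))) - 4341*1/7973 = 2056/(((1/82)*(1/165)*201)) - 4341/7973 = 2056/(67/4510) - 4341/7973 = 2056*(4510/67) - 4341/7973 = 9272560/67 - 4341/7973 = 1103430299/7973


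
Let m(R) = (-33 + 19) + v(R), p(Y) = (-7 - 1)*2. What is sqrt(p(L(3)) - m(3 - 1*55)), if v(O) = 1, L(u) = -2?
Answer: I*sqrt(3) ≈ 1.732*I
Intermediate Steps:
p(Y) = -16 (p(Y) = -8*2 = -16)
m(R) = -13 (m(R) = (-33 + 19) + 1 = -14 + 1 = -13)
sqrt(p(L(3)) - m(3 - 1*55)) = sqrt(-16 - 1*(-13)) = sqrt(-16 + 13) = sqrt(-3) = I*sqrt(3)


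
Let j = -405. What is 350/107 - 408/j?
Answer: 61802/14445 ≈ 4.2784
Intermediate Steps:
350/107 - 408/j = 350/107 - 408/(-405) = 350*(1/107) - 408*(-1/405) = 350/107 + 136/135 = 61802/14445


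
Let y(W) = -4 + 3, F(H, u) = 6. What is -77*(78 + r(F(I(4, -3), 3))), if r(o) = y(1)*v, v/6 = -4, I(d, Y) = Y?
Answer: -7854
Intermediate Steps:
y(W) = -1
v = -24 (v = 6*(-4) = -24)
r(o) = 24 (r(o) = -1*(-24) = 24)
-77*(78 + r(F(I(4, -3), 3))) = -77*(78 + 24) = -77*102 = -7854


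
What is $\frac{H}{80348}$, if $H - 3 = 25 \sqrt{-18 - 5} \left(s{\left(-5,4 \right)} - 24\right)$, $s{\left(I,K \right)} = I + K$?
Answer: $\frac{3}{80348} - \frac{625 i \sqrt{23}}{80348} \approx 3.7338 \cdot 10^{-5} - 0.037305 i$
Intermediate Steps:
$H = 3 - 625 i \sqrt{23}$ ($H = 3 + 25 \sqrt{-18 - 5} \left(\left(-5 + 4\right) - 24\right) = 3 + 25 \sqrt{-23} \left(-1 - 24\right) = 3 + 25 i \sqrt{23} \left(-25\right) = 3 - 625 i \sqrt{23} \approx 3.0 - 2997.4 i$)
$\frac{H}{80348} = \frac{3 - 625 i \sqrt{23}}{80348} = \left(3 - 625 i \sqrt{23}\right) \frac{1}{80348} = \frac{3}{80348} - \frac{625 i \sqrt{23}}{80348}$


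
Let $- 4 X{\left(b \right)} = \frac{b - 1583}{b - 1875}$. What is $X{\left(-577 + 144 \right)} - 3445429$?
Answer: $- \frac{1988012659}{577} \approx -3.4454 \cdot 10^{6}$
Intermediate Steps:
$X{\left(b \right)} = - \frac{-1583 + b}{4 \left(-1875 + b\right)}$ ($X{\left(b \right)} = - \frac{\left(b - 1583\right) \frac{1}{b - 1875}}{4} = - \frac{\left(-1583 + b\right) \frac{1}{-1875 + b}}{4} = - \frac{\frac{1}{-1875 + b} \left(-1583 + b\right)}{4} = - \frac{-1583 + b}{4 \left(-1875 + b\right)}$)
$X{\left(-577 + 144 \right)} - 3445429 = \frac{1583 - \left(-577 + 144\right)}{4 \left(-1875 + \left(-577 + 144\right)\right)} - 3445429 = \frac{1583 - -433}{4 \left(-1875 - 433\right)} - 3445429 = \frac{1583 + 433}{4 \left(-2308\right)} - 3445429 = \frac{1}{4} \left(- \frac{1}{2308}\right) 2016 - 3445429 = - \frac{126}{577} - 3445429 = - \frac{1988012659}{577}$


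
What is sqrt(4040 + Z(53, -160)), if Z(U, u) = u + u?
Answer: 2*sqrt(930) ≈ 60.992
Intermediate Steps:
Z(U, u) = 2*u
sqrt(4040 + Z(53, -160)) = sqrt(4040 + 2*(-160)) = sqrt(4040 - 320) = sqrt(3720) = 2*sqrt(930)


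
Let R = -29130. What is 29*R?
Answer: -844770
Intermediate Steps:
29*R = 29*(-29130) = -844770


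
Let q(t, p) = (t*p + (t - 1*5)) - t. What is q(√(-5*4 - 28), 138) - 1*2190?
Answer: -2195 + 552*I*√3 ≈ -2195.0 + 956.09*I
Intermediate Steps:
q(t, p) = -5 + p*t (q(t, p) = (p*t + (t - 5)) - t = (p*t + (-5 + t)) - t = (-5 + t + p*t) - t = -5 + p*t)
q(√(-5*4 - 28), 138) - 1*2190 = (-5 + 138*√(-5*4 - 28)) - 1*2190 = (-5 + 138*√(-20 - 28)) - 2190 = (-5 + 138*√(-48)) - 2190 = (-5 + 138*(4*I*√3)) - 2190 = (-5 + 552*I*√3) - 2190 = -2195 + 552*I*√3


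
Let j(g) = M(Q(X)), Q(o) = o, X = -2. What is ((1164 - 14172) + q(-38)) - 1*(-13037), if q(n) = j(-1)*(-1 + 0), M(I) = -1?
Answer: 30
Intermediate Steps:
j(g) = -1
q(n) = 1 (q(n) = -(-1 + 0) = -1*(-1) = 1)
((1164 - 14172) + q(-38)) - 1*(-13037) = ((1164 - 14172) + 1) - 1*(-13037) = (-13008 + 1) + 13037 = -13007 + 13037 = 30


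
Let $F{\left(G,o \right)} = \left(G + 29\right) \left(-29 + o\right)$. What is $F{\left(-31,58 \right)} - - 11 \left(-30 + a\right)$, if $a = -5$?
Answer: $-443$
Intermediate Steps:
$F{\left(G,o \right)} = \left(-29 + o\right) \left(29 + G\right)$ ($F{\left(G,o \right)} = \left(29 + G\right) \left(-29 + o\right) = \left(-29 + o\right) \left(29 + G\right)$)
$F{\left(-31,58 \right)} - - 11 \left(-30 + a\right) = \left(-841 - -899 + 29 \cdot 58 - 1798\right) - - 11 \left(-30 - 5\right) = \left(-841 + 899 + 1682 - 1798\right) - \left(-11\right) \left(-35\right) = -58 - 385 = -443$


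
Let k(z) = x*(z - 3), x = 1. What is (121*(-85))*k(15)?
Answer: -123420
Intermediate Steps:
k(z) = -3 + z (k(z) = 1*(z - 3) = 1*(-3 + z) = -3 + z)
(121*(-85))*k(15) = (121*(-85))*(-3 + 15) = -10285*12 = -123420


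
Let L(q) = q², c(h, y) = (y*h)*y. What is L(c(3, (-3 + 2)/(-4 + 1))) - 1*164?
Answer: -1475/9 ≈ -163.89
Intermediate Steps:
c(h, y) = h*y² (c(h, y) = (h*y)*y = h*y²)
L(c(3, (-3 + 2)/(-4 + 1))) - 1*164 = (3*((-3 + 2)/(-4 + 1))²)² - 1*164 = (3*(-1/(-3))²)² - 164 = (3*(-1*(-⅓))²)² - 164 = (3*(⅓)²)² - 164 = (3*(⅑))² - 164 = (⅓)² - 164 = ⅑ - 164 = -1475/9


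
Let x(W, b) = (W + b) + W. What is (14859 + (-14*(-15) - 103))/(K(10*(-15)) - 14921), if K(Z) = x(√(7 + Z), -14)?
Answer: -31931030/31864971 - 4276*I*√143/31864971 ≈ -1.0021 - 0.0016047*I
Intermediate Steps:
x(W, b) = b + 2*W
K(Z) = -14 + 2*√(7 + Z)
(14859 + (-14*(-15) - 103))/(K(10*(-15)) - 14921) = (14859 + (-14*(-15) - 103))/((-14 + 2*√(7 + 10*(-15))) - 14921) = (14859 + (210 - 103))/((-14 + 2*√(7 - 150)) - 14921) = (14859 + 107)/((-14 + 2*√(-143)) - 14921) = 14966/((-14 + 2*(I*√143)) - 14921) = 14966/((-14 + 2*I*√143) - 14921) = 14966/(-14935 + 2*I*√143)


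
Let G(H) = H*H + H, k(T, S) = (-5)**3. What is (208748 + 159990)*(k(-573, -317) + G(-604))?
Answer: 134252712206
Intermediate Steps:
k(T, S) = -125
G(H) = H + H**2 (G(H) = H**2 + H = H + H**2)
(208748 + 159990)*(k(-573, -317) + G(-604)) = (208748 + 159990)*(-125 - 604*(1 - 604)) = 368738*(-125 - 604*(-603)) = 368738*(-125 + 364212) = 368738*364087 = 134252712206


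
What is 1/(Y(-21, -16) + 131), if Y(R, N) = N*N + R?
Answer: 1/366 ≈ 0.0027322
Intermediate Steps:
Y(R, N) = R + N**2 (Y(R, N) = N**2 + R = R + N**2)
1/(Y(-21, -16) + 131) = 1/((-21 + (-16)**2) + 131) = 1/((-21 + 256) + 131) = 1/(235 + 131) = 1/366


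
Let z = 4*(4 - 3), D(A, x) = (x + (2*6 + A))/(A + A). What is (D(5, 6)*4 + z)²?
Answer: 4356/25 ≈ 174.24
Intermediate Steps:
D(A, x) = (12 + A + x)/(2*A) (D(A, x) = (x + (12 + A))/((2*A)) = (12 + A + x)*(1/(2*A)) = (12 + A + x)/(2*A))
z = 4 (z = 4*1 = 4)
(D(5, 6)*4 + z)² = (((½)*(12 + 5 + 6)/5)*4 + 4)² = (((½)*(⅕)*23)*4 + 4)² = ((23/10)*4 + 4)² = (46/5 + 4)² = (66/5)² = 4356/25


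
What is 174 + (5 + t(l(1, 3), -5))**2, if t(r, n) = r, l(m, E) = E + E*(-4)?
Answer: 190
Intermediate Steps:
l(m, E) = -3*E (l(m, E) = E - 4*E = -3*E)
174 + (5 + t(l(1, 3), -5))**2 = 174 + (5 - 3*3)**2 = 174 + (5 - 9)**2 = 174 + (-4)**2 = 174 + 16 = 190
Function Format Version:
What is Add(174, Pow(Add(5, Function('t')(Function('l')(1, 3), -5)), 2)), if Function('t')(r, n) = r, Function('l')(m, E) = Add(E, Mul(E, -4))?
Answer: 190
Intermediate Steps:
Function('l')(m, E) = Mul(-3, E) (Function('l')(m, E) = Add(E, Mul(-4, E)) = Mul(-3, E))
Add(174, Pow(Add(5, Function('t')(Function('l')(1, 3), -5)), 2)) = Add(174, Pow(Add(5, Mul(-3, 3)), 2)) = Add(174, Pow(Add(5, -9), 2)) = Add(174, Pow(-4, 2)) = Add(174, 16) = 190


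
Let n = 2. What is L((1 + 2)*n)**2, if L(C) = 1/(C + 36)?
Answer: 1/1764 ≈ 0.00056689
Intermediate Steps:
L(C) = 1/(36 + C)
L((1 + 2)*n)**2 = (1/(36 + (1 + 2)*2))**2 = (1/(36 + 3*2))**2 = (1/(36 + 6))**2 = (1/42)**2 = 1/1764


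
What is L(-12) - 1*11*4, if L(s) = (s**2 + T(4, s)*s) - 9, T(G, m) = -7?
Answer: 175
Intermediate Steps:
L(s) = -9 + s**2 - 7*s (L(s) = (s**2 - 7*s) - 9 = -9 + s**2 - 7*s)
L(-12) - 1*11*4 = (-9 + (-12)**2 - 7*(-12)) - 1*11*4 = (-9 + 144 + 84) - 11*4 = 219 - 44 = 175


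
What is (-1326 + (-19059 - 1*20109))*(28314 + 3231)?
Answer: -1277383230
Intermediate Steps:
(-1326 + (-19059 - 1*20109))*(28314 + 3231) = (-1326 + (-19059 - 20109))*31545 = (-1326 - 39168)*31545 = -40494*31545 = -1277383230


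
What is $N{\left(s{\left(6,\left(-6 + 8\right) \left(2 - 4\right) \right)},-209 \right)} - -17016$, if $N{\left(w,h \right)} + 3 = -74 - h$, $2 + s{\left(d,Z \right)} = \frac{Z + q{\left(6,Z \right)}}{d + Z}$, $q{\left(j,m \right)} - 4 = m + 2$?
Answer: $17148$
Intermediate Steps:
$q{\left(j,m \right)} = 6 + m$ ($q{\left(j,m \right)} = 4 + \left(m + 2\right) = 4 + \left(2 + m\right) = 6 + m$)
$s{\left(d,Z \right)} = -2 + \frac{6 + 2 Z}{Z + d}$ ($s{\left(d,Z \right)} = -2 + \frac{Z + \left(6 + Z\right)}{d + Z} = -2 + \frac{6 + 2 Z}{Z + d}$)
$N{\left(w,h \right)} = -77 - h$ ($N{\left(w,h \right)} = -3 - \left(74 + h\right) = -77 - h$)
$N{\left(s{\left(6,\left(-6 + 8\right) \left(2 - 4\right) \right)},-209 \right)} - -17016 = \left(-77 - -209\right) - -17016 = \left(-77 + 209\right) + 17016 = 132 + 17016 = 17148$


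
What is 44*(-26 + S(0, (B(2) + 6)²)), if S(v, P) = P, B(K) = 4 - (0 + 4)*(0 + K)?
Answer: -968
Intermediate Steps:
B(K) = 4 - 4*K
44*(-26 + S(0, (B(2) + 6)²)) = 44*(-26 + ((4 - 4*2) + 6)²) = 44*(-26 + ((4 - 8) + 6)²) = 44*(-26 + (-4 + 6)²) = 44*(-26 + 2²) = 44*(-26 + 4) = 44*(-22) = -968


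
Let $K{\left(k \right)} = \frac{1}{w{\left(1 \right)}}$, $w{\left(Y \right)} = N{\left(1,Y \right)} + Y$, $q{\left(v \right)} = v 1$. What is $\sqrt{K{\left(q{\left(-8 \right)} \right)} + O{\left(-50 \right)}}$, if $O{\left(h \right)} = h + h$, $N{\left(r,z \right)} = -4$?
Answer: $\frac{i \sqrt{903}}{3} \approx 10.017 i$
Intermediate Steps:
$q{\left(v \right)} = v$
$w{\left(Y \right)} = -4 + Y$
$K{\left(k \right)} = - \frac{1}{3}$ ($K{\left(k \right)} = \frac{1}{-4 + 1} = \frac{1}{-3} = - \frac{1}{3}$)
$O{\left(h \right)} = 2 h$
$\sqrt{K{\left(q{\left(-8 \right)} \right)} + O{\left(-50 \right)}} = \sqrt{- \frac{1}{3} + 2 \left(-50\right)} = \sqrt{- \frac{1}{3} - 100} = \sqrt{- \frac{301}{3}} = \frac{i \sqrt{903}}{3}$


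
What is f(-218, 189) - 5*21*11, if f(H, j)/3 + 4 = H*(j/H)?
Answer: -600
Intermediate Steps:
f(H, j) = -12 + 3*j (f(H, j) = -12 + 3*(H*(j/H)) = -12 + 3*j)
f(-218, 189) - 5*21*11 = (-12 + 3*189) - 5*21*11 = (-12 + 567) - 105*11 = 555 - 1*1155 = 555 - 1155 = -600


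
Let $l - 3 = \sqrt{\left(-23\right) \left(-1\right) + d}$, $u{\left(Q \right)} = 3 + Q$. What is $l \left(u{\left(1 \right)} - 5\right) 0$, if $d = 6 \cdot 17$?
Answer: $0$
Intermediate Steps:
$d = 102$
$l = 3 + 5 \sqrt{5}$ ($l = 3 + \sqrt{\left(-23\right) \left(-1\right) + 102} = 3 + \sqrt{23 + 102} = 3 + \sqrt{125} = 3 + 5 \sqrt{5} \approx 14.18$)
$l \left(u{\left(1 \right)} - 5\right) 0 = \left(3 + 5 \sqrt{5}\right) \left(\left(3 + 1\right) - 5\right) 0 = \left(3 + 5 \sqrt{5}\right) \left(4 - 5\right) 0 = \left(3 + 5 \sqrt{5}\right) \left(\left(-1\right) 0\right) = \left(3 + 5 \sqrt{5}\right) 0 = 0$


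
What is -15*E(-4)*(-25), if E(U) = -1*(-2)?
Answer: 750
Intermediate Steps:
E(U) = 2
-15*E(-4)*(-25) = -15*2*(-25) = -30*(-25) = 750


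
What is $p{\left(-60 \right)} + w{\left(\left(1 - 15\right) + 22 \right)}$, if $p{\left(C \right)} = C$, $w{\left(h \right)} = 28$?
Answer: $-32$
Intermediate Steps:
$p{\left(-60 \right)} + w{\left(\left(1 - 15\right) + 22 \right)} = -60 + 28 = -32$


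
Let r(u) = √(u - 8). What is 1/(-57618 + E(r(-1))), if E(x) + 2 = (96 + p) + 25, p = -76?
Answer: -1/57575 ≈ -1.7369e-5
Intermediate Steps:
r(u) = √(-8 + u)
E(x) = 43 (E(x) = -2 + ((96 - 76) + 25) = -2 + (20 + 25) = -2 + 45 = 43)
1/(-57618 + E(r(-1))) = 1/(-57618 + 43) = 1/(-57575) = -1/57575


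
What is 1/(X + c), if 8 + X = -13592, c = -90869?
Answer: -1/104469 ≈ -9.5722e-6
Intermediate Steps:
X = -13600 (X = -8 - 13592 = -13600)
1/(X + c) = 1/(-13600 - 90869) = 1/(-104469) = -1/104469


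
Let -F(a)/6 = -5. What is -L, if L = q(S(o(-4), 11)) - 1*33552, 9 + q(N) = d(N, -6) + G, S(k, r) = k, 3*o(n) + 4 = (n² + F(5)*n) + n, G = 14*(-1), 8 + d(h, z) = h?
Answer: 100861/3 ≈ 33620.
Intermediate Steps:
d(h, z) = -8 + h
G = -14
F(a) = 30 (F(a) = -6*(-5) = 30)
o(n) = -4/3 + n²/3 + 31*n/3 (o(n) = -4/3 + ((n² + 30*n) + n)/3 = -4/3 + (n² + 31*n)/3 = -4/3 + (n²/3 + 31*n/3) = -4/3 + n²/3 + 31*n/3)
q(N) = -31 + N (q(N) = -9 + ((-8 + N) - 14) = -9 + (-22 + N) = -31 + N)
L = -100861/3 (L = (-31 + (-4/3 + (⅓)*(-4)² + (31/3)*(-4))) - 1*33552 = (-31 + (-4/3 + (⅓)*16 - 124/3)) - 33552 = (-31 + (-4/3 + 16/3 - 124/3)) - 33552 = (-31 - 112/3) - 33552 = -205/3 - 33552 = -100861/3 ≈ -33620.)
-L = -1*(-100861/3) = 100861/3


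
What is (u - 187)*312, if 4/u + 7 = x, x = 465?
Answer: -13360152/229 ≈ -58341.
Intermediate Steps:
u = 2/229 (u = 4/(-7 + 465) = 4/458 = 4*(1/458) = 2/229 ≈ 0.0087336)
(u - 187)*312 = (2/229 - 187)*312 = -42821/229*312 = -13360152/229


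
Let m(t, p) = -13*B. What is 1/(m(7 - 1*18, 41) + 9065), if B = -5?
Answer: 1/9130 ≈ 0.00010953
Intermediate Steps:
m(t, p) = 65 (m(t, p) = -13*(-5) = 65)
1/(m(7 - 1*18, 41) + 9065) = 1/(65 + 9065) = 1/9130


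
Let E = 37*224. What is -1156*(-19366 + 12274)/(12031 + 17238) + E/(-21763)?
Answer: 25454021872/90997321 ≈ 279.72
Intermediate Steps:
E = 8288
-1156*(-19366 + 12274)/(12031 + 17238) + E/(-21763) = -1156*(-19366 + 12274)/(12031 + 17238) + 8288/(-21763) = -1156/(29269/(-7092)) + 8288*(-1/21763) = -1156/(29269*(-1/7092)) - 1184/3109 = -1156/(-29269/7092) - 1184/3109 = -1156*(-7092/29269) - 1184/3109 = 8198352/29269 - 1184/3109 = 25454021872/90997321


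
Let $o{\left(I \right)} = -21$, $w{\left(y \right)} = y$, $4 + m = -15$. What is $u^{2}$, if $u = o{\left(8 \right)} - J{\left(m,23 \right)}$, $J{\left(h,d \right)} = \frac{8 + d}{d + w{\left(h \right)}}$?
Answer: $\frac{13225}{16} \approx 826.56$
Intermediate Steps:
$m = -19$ ($m = -4 - 15 = -19$)
$J{\left(h,d \right)} = \frac{8 + d}{d + h}$
$u = - \frac{115}{4}$ ($u = -21 - \frac{8 + 23}{23 - 19} = -21 - \frac{1}{4} \cdot 31 = -21 - \frac{31}{4} = - \frac{115}{4} \approx -28.75$)
$u^{2} = \left(- \frac{115}{4}\right)^{2} = \frac{13225}{16}$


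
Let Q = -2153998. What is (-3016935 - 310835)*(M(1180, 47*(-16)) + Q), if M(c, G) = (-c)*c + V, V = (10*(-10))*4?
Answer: 11802927980460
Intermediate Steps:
V = -400 (V = -100*4 = -400)
M(c, G) = -400 - c**2 (M(c, G) = (-c)*c - 400 = -c**2 - 400 = -400 - c**2)
(-3016935 - 310835)*(M(1180, 47*(-16)) + Q) = (-3016935 - 310835)*((-400 - 1*1180**2) - 2153998) = -3327770*((-400 - 1*1392400) - 2153998) = -3327770*((-400 - 1392400) - 2153998) = -3327770*(-1392800 - 2153998) = -3327770*(-3546798) = 11802927980460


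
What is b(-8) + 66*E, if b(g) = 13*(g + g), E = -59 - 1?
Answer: -4168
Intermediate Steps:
E = -60
b(g) = 26*g (b(g) = 13*(2*g) = 26*g)
b(-8) + 66*E = 26*(-8) + 66*(-60) = -208 - 3960 = -4168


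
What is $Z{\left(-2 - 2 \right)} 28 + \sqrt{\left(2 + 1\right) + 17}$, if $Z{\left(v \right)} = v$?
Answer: $-112 + 2 \sqrt{5} \approx -107.53$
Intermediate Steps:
$Z{\left(-2 - 2 \right)} 28 + \sqrt{\left(2 + 1\right) + 17} = \left(-2 - 2\right) 28 + \sqrt{\left(2 + 1\right) + 17} = \left(-2 - 2\right) 28 + \sqrt{3 + 17} = \left(-4\right) 28 + \sqrt{20} = -112 + 2 \sqrt{5}$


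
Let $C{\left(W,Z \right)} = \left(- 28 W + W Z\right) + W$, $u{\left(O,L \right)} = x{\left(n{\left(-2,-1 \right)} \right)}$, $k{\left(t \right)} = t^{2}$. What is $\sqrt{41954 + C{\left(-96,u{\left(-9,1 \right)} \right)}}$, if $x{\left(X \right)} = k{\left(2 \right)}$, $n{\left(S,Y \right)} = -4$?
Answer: $\sqrt{44162} \approx 210.15$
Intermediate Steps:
$x{\left(X \right)} = 4$ ($x{\left(X \right)} = 2^{2} = 4$)
$u{\left(O,L \right)} = 4$
$C{\left(W,Z \right)} = - 27 W + W Z$
$\sqrt{41954 + C{\left(-96,u{\left(-9,1 \right)} \right)}} = \sqrt{41954 - 96 \left(-27 + 4\right)} = \sqrt{41954 - -2208} = \sqrt{41954 + 2208} = \sqrt{44162}$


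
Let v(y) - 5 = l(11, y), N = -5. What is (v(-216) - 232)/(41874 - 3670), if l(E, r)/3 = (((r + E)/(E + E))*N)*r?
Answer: -334597/420244 ≈ -0.79620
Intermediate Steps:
l(E, r) = -15*r*(E + r)/(2*E) (l(E, r) = 3*((((r + E)/(E + E))*(-5))*r) = 3*((((E + r)/((2*E)))*(-5))*r) = 3*((((E + r)*(1/(2*E)))*(-5))*r) = 3*((((E + r)/(2*E))*(-5))*r) = 3*((-5*(E + r)/(2*E))*r) = 3*(-5*r*(E + r)/(2*E)) = -15*r*(E + r)/(2*E))
v(y) = 5 - 15*y*(11 + y)/22 (v(y) = 5 - 15/2*y*(11 + y)/11 = 5 - 15/2*y*1/11*(11 + y) = 5 - 15*y*(11 + y)/22)
(v(-216) - 232)/(41874 - 3670) = ((5 - 15/22*(-216)*(11 - 216)) - 232)/(41874 - 3670) = ((5 - 15/22*(-216)*(-205)) - 232)/38204 = ((5 - 332100/11) - 232)*(1/38204) = (-332045/11 - 232)*(1/38204) = -334597/11*1/38204 = -334597/420244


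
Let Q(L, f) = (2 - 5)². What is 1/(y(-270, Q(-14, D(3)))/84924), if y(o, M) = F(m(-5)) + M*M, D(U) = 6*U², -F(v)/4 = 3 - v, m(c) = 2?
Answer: 12132/11 ≈ 1102.9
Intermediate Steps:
F(v) = -12 + 4*v (F(v) = -4*(3 - v) = -12 + 4*v)
Q(L, f) = 9 (Q(L, f) = (-3)² = 9)
y(o, M) = -4 + M² (y(o, M) = (-12 + 4*2) + M*M = (-12 + 8) + M² = -4 + M²)
1/(y(-270, Q(-14, D(3)))/84924) = 1/((-4 + 9²)/84924) = 1/((-4 + 81)*(1/84924)) = 1/(77*(1/84924)) = 1/(11/12132) = 12132/11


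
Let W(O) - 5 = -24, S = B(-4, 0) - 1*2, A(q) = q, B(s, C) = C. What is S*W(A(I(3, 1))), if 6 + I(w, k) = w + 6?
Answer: 38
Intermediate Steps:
I(w, k) = w (I(w, k) = -6 + (w + 6) = -6 + (6 + w) = w)
S = -2 (S = 0 - 1*2 = 0 - 2 = -2)
W(O) = -19 (W(O) = 5 - 24 = -19)
S*W(A(I(3, 1))) = -2*(-19) = 38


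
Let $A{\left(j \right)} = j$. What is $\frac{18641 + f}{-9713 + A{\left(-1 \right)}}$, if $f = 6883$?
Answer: $- \frac{4254}{1619} \approx -2.6275$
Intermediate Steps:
$\frac{18641 + f}{-9713 + A{\left(-1 \right)}} = \frac{18641 + 6883}{-9713 - 1} = \frac{25524}{-9714} = 25524 \left(- \frac{1}{9714}\right) = - \frac{4254}{1619}$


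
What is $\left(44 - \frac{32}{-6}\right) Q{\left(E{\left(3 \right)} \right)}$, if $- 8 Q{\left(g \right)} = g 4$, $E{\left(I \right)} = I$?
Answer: $-74$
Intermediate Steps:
$Q{\left(g \right)} = - \frac{g}{2}$ ($Q{\left(g \right)} = - \frac{g 4}{8} = - \frac{4 g}{8} = - \frac{g}{2}$)
$\left(44 - \frac{32}{-6}\right) Q{\left(E{\left(3 \right)} \right)} = \left(44 - \frac{32}{-6}\right) \left(\left(- \frac{1}{2}\right) 3\right) = \left(44 - - \frac{16}{3}\right) \left(- \frac{3}{2}\right) = \left(44 + \frac{16}{3}\right) \left(- \frac{3}{2}\right) = \frac{148}{3} \left(- \frac{3}{2}\right) = -74$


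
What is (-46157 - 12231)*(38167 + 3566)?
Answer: -2436706404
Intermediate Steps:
(-46157 - 12231)*(38167 + 3566) = -58388*41733 = -2436706404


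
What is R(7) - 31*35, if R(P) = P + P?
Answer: -1071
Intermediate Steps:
R(P) = 2*P
R(7) - 31*35 = 2*7 - 31*35 = 14 - 1085 = -1071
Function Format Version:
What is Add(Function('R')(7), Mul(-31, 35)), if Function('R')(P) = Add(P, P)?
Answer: -1071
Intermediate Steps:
Function('R')(P) = Mul(2, P)
Add(Function('R')(7), Mul(-31, 35)) = Add(Mul(2, 7), Mul(-31, 35)) = Add(14, -1085) = -1071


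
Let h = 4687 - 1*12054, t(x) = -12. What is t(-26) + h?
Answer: -7379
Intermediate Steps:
h = -7367 (h = 4687 - 12054 = -7367)
t(-26) + h = -12 - 7367 = -7379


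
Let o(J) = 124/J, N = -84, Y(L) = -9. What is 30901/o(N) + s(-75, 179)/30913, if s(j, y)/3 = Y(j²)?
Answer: -20060095710/958303 ≈ -20933.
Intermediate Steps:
s(j, y) = -27 (s(j, y) = 3*(-9) = -27)
30901/o(N) + s(-75, 179)/30913 = 30901/((124/(-84))) - 27/30913 = 30901/((124*(-1/84))) - 27*1/30913 = 30901/(-31/21) - 27/30913 = 30901*(-21/31) - 27/30913 = -648921/31 - 27/30913 = -20060095710/958303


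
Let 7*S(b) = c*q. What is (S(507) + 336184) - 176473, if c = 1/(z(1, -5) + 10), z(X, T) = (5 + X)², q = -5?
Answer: 51426937/322 ≈ 1.5971e+5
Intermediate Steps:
c = 1/46 (c = 1/((5 + 1)² + 10) = 1/(6² + 10) = 1/(36 + 10) = 1/46 ≈ 0.021739)
S(b) = -5/322 (S(b) = ((1/46)*(-5))/7 = (⅐)*(-5/46) = -5/322)
(S(507) + 336184) - 176473 = (-5/322 + 336184) - 176473 = 108251243/322 - 176473 = 51426937/322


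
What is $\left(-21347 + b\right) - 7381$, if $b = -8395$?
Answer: $-37123$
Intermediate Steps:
$\left(-21347 + b\right) - 7381 = \left(-21347 - 8395\right) - 7381 = -29742 - 7381 = -37123$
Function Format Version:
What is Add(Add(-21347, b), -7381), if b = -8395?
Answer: -37123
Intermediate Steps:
Add(Add(-21347, b), -7381) = Add(Add(-21347, -8395), -7381) = Add(-29742, -7381) = -37123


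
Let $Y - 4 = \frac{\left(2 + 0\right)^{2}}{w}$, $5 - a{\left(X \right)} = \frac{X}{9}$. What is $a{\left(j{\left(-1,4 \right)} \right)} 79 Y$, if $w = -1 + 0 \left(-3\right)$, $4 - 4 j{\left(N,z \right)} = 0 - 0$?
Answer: $0$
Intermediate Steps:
$j{\left(N,z \right)} = 1$ ($j{\left(N,z \right)} = 1 - \frac{0 - 0}{4} = 1 - \frac{0 + 0}{4} = 1 - 0 = 1 + 0 = 1$)
$w = -1$ ($w = -1 + 0 = -1$)
$a{\left(X \right)} = 5 - \frac{X}{9}$
$Y = 0$ ($Y = 4 + \frac{\left(2 + 0\right)^{2}}{-1} = 4 + 2^{2} \left(-1\right) = 4 + 4 \left(-1\right) = 4 - 4 = 0$)
$a{\left(j{\left(-1,4 \right)} \right)} 79 Y = \left(5 - \frac{1}{9}\right) 79 \cdot 0 = \frac{44}{9} \cdot 79 \cdot 0 = \frac{3476}{9} \cdot 0 = 0$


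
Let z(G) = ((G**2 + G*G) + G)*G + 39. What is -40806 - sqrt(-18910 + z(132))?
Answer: -40806 - sqrt(4598489) ≈ -42950.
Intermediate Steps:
z(G) = 39 + G*(G + 2*G**2) (z(G) = ((G**2 + G**2) + G)*G + 39 = (2*G**2 + G)*G + 39 = (G + 2*G**2)*G + 39 = G*(G + 2*G**2) + 39 = 39 + G*(G + 2*G**2))
-40806 - sqrt(-18910 + z(132)) = -40806 - sqrt(-18910 + (39 + 132**2 + 2*132**3)) = -40806 - sqrt(-18910 + (39 + 17424 + 2*2299968)) = -40806 - sqrt(-18910 + (39 + 17424 + 4599936)) = -40806 - sqrt(-18910 + 4617399) = -40806 - sqrt(4598489)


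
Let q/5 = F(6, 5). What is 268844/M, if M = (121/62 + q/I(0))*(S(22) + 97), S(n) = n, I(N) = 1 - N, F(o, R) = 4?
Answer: 16668328/161959 ≈ 102.92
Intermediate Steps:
q = 20 (q = 5*4 = 20)
M = 161959/62 (M = (121/62 + 20/(1 - 1*0))*(22 + 97) = (121*(1/62) + 20/(1 + 0))*119 = (121/62 + 20/1)*119 = (121/62 + 20*1)*119 = (121/62 + 20)*119 = (1361/62)*119 = 161959/62 ≈ 2612.2)
268844/M = 268844/(161959/62) = 268844*(62/161959) = 16668328/161959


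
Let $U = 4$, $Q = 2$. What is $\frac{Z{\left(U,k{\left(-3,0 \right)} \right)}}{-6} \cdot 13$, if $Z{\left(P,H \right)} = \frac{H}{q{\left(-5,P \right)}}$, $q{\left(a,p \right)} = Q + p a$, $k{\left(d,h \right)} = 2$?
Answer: $\frac{13}{54} \approx 0.24074$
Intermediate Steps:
$q{\left(a,p \right)} = 2 + a p$ ($q{\left(a,p \right)} = 2 + p a = 2 + a p$)
$Z{\left(P,H \right)} = \frac{H}{2 - 5 P}$
$\frac{Z{\left(U,k{\left(-3,0 \right)} \right)}}{-6} \cdot 13 = \frac{\left(-1\right) 2 \frac{1}{-2 + 5 \cdot 4}}{-6} \cdot 13 = - \frac{\left(-1\right) 2 \frac{1}{-2 + 20}}{6} \cdot 13 = - \frac{\left(-1\right) 2 \cdot \frac{1}{18}}{6} \cdot 13 = \left(- \frac{1}{6}\right) \left(- \frac{1}{9}\right) 13 = \frac{1}{54} \cdot 13 = \frac{13}{54}$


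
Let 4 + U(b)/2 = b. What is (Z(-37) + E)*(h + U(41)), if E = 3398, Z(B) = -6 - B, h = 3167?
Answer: 11113389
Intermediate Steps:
U(b) = -8 + 2*b
(Z(-37) + E)*(h + U(41)) = ((-6 - 1*(-37)) + 3398)*(3167 + (-8 + 2*41)) = ((-6 + 37) + 3398)*(3167 + (-8 + 82)) = (31 + 3398)*(3167 + 74) = 3429*3241 = 11113389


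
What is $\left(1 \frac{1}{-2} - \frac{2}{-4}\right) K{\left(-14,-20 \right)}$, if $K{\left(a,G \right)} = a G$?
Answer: $0$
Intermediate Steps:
$K{\left(a,G \right)} = G a$
$\left(1 \frac{1}{-2} - \frac{2}{-4}\right) K{\left(-14,-20 \right)} = \left(1 \frac{1}{-2} - \frac{2}{-4}\right) \left(\left(-20\right) \left(-14\right)\right) = \left(1 \left(- \frac{1}{2}\right) - - \frac{1}{2}\right) 280 = \left(- \frac{1}{2} + \frac{1}{2}\right) 280 = 0 \cdot 280 = 0$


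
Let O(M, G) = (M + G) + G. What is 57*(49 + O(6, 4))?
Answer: 3591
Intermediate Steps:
O(M, G) = M + 2*G (O(M, G) = (G + M) + G = M + 2*G)
57*(49 + O(6, 4)) = 57*(49 + (6 + 2*4)) = 57*(49 + (6 + 8)) = 57*(49 + 14) = 57*63 = 3591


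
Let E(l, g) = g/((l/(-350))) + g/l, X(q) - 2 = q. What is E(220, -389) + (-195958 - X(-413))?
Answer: -42884579/220 ≈ -1.9493e+5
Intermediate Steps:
X(q) = 2 + q
E(l, g) = -349*g/l (E(l, g) = g/((l*(-1/350))) + g/l = g/((-l/350)) + g/l = g*(-350/l) + g/l = -350*g/l + g/l = -349*g/l)
E(220, -389) + (-195958 - X(-413)) = -349*(-389)/220 + (-195958 - (2 - 413)) = -349*(-389)*1/220 + (-195958 - 1*(-411)) = 135761/220 + (-195958 + 411) = 135761/220 - 195547 = -42884579/220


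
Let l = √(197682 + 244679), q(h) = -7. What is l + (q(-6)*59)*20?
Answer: -8260 + √442361 ≈ -7594.9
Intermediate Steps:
l = √442361 ≈ 665.10
l + (q(-6)*59)*20 = √442361 - 7*59*20 = √442361 - 413*20 = √442361 - 8260 = -8260 + √442361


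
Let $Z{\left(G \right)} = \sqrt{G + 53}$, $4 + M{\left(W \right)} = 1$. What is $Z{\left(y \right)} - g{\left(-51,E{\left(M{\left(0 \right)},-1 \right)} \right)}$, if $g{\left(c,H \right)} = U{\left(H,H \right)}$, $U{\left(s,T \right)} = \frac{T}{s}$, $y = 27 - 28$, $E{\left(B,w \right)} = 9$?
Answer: $-1 + 2 \sqrt{13} \approx 6.2111$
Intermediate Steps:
$M{\left(W \right)} = -3$ ($M{\left(W \right)} = -4 + 1 = -3$)
$y = -1$
$g{\left(c,H \right)} = 1$ ($g{\left(c,H \right)} = \frac{H}{H} = 1$)
$Z{\left(G \right)} = \sqrt{53 + G}$
$Z{\left(y \right)} - g{\left(-51,E{\left(M{\left(0 \right)},-1 \right)} \right)} = \sqrt{53 - 1} - 1 = \sqrt{52} - 1 = 2 \sqrt{13} - 1 = -1 + 2 \sqrt{13}$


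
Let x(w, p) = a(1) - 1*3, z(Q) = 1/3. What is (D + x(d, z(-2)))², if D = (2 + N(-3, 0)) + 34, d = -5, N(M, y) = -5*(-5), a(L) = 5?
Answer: 3969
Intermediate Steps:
N(M, y) = 25
z(Q) = ⅓
D = 61 (D = (2 + 25) + 34 = 27 + 34 = 61)
x(w, p) = 2 (x(w, p) = 5 - 1*3 = 5 - 3 = 2)
(D + x(d, z(-2)))² = (61 + 2)² = 63² = 3969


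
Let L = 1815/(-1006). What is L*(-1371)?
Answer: 2488365/1006 ≈ 2473.5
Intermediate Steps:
L = -1815/1006 (L = 1815*(-1/1006) = -1815/1006 ≈ -1.8042)
L*(-1371) = -1815/1006*(-1371) = 2488365/1006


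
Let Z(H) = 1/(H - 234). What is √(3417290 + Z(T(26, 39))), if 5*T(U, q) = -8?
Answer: √4742118650470/1178 ≈ 1848.6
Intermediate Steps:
T(U, q) = -8/5 (T(U, q) = (⅕)*(-8) = -8/5)
Z(H) = 1/(-234 + H)
√(3417290 + Z(T(26, 39))) = √(3417290 + 1/(-234 - 8/5)) = √(3417290 + 1/(-1178/5)) = √(3417290 - 5/1178) = √(4025567615/1178) = √4742118650470/1178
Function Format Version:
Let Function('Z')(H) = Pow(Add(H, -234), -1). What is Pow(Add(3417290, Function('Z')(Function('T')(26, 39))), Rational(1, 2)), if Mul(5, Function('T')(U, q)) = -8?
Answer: Mul(Rational(1, 1178), Pow(4742118650470, Rational(1, 2))) ≈ 1848.6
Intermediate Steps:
Function('T')(U, q) = Rational(-8, 5) (Function('T')(U, q) = Mul(Rational(1, 5), -8) = Rational(-8, 5))
Function('Z')(H) = Pow(Add(-234, H), -1)
Pow(Add(3417290, Function('Z')(Function('T')(26, 39))), Rational(1, 2)) = Pow(Add(3417290, Pow(Add(-234, Rational(-8, 5)), -1)), Rational(1, 2)) = Pow(Add(3417290, Pow(Rational(-1178, 5), -1)), Rational(1, 2)) = Pow(Add(3417290, Rational(-5, 1178)), Rational(1, 2)) = Pow(Rational(4025567615, 1178), Rational(1, 2)) = Mul(Rational(1, 1178), Pow(4742118650470, Rational(1, 2)))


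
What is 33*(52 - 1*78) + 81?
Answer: -777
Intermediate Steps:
33*(52 - 1*78) + 81 = 33*(52 - 78) + 81 = 33*(-26) + 81 = -858 + 81 = -777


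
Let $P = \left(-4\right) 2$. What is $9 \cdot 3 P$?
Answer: $-216$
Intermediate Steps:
$P = -8$
$9 \cdot 3 P = 9 \cdot 3 \left(-8\right) = 27 \left(-8\right) = -216$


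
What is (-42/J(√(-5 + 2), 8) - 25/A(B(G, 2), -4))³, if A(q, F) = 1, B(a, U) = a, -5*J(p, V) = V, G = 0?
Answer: 125/64 ≈ 1.9531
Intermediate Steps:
J(p, V) = -V/5
(-42/J(√(-5 + 2), 8) - 25/A(B(G, 2), -4))³ = (-42/((-⅕*8)) - 25/1)³ = (-42/(-8/5) - 25*1)³ = (-42*(-5/8) - 25)³ = (105/4 - 25)³ = (5/4)³ = 125/64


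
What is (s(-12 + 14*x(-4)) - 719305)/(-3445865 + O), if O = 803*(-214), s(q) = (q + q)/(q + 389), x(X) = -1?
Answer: 261107767/1313227641 ≈ 0.19883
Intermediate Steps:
s(q) = 2*q/(389 + q) (s(q) = (2*q)/(389 + q) = 2*q/(389 + q))
O = -171842
(s(-12 + 14*x(-4)) - 719305)/(-3445865 + O) = (2*(-12 + 14*(-1))/(389 + (-12 + 14*(-1))) - 719305)/(-3445865 - 171842) = (2*(-12 - 14)/(389 + (-12 - 14)) - 719305)/(-3617707) = (2*(-26)/(389 - 26) - 719305)*(-1/3617707) = (2*(-26)/363 - 719305)*(-1/3617707) = (2*(-26)*(1/363) - 719305)*(-1/3617707) = (-52/363 - 719305)*(-1/3617707) = -261107767/363*(-1/3617707) = 261107767/1313227641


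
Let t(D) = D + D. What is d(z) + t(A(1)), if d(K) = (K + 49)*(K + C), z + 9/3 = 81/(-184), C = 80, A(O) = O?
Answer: 118159033/33856 ≈ 3490.0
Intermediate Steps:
z = -633/184 (z = -3 + 81/(-184) = -3 + 81*(-1/184) = -3 - 81/184 = -633/184 ≈ -3.4402)
d(K) = (49 + K)*(80 + K) (d(K) = (K + 49)*(K + 80) = (49 + K)*(80 + K))
t(D) = 2*D
d(z) + t(A(1)) = (3920 + (-633/184)² + 129*(-633/184)) + 2*1 = (3920 + 400689/33856 - 81657/184) + 2 = 118091321/33856 + 2 = 118159033/33856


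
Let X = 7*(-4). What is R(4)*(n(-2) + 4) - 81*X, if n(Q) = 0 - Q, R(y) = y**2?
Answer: 2364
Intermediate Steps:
X = -28
n(Q) = -Q
R(4)*(n(-2) + 4) - 81*X = 4**2*(-1*(-2) + 4) - 81*(-28) = 16*(2 + 4) + 2268 = 16*6 + 2268 = 96 + 2268 = 2364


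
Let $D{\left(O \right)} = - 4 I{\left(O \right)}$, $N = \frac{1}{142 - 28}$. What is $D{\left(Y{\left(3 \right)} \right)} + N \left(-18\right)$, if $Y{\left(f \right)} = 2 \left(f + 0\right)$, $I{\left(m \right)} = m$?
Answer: $- \frac{459}{19} \approx -24.158$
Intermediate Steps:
$N = \frac{1}{114} \approx 0.0087719$
$Y{\left(f \right)} = 2 f$
$D{\left(O \right)} = - 4 O$
$D{\left(Y{\left(3 \right)} \right)} + N \left(-18\right) = - 4 \cdot 2 \cdot 3 + \frac{1}{114} \left(-18\right) = \left(-4\right) 6 - \frac{3}{19} = -24 - \frac{3}{19} = - \frac{459}{19}$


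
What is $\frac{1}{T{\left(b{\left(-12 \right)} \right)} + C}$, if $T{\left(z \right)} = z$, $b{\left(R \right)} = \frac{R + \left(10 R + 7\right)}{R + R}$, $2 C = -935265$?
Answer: $- \frac{24}{11223055} \approx -2.1385 \cdot 10^{-6}$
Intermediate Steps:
$C = - \frac{935265}{2}$ ($C = \frac{1}{2} \left(-935265\right) = - \frac{935265}{2} \approx -4.6763 \cdot 10^{5}$)
$b{\left(R \right)} = \frac{7 + 11 R}{2 R}$ ($b{\left(R \right)} = \frac{R + \left(7 + 10 R\right)}{2 R} = \left(7 + 11 R\right) \frac{1}{2 R} = \frac{7 + 11 R}{2 R}$)
$\frac{1}{T{\left(b{\left(-12 \right)} \right)} + C} = \frac{1}{\frac{7 + 11 \left(-12\right)}{2 \left(-12\right)} - \frac{935265}{2}} = \frac{1}{\frac{1}{2} \left(- \frac{1}{12}\right) \left(7 - 132\right) - \frac{935265}{2}} = \frac{1}{\frac{1}{2} \left(- \frac{1}{12}\right) \left(-125\right) - \frac{935265}{2}} = \frac{1}{\frac{125}{24} - \frac{935265}{2}} = \frac{1}{- \frac{11223055}{24}} = - \frac{24}{11223055}$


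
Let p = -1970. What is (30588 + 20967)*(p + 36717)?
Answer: 1791381585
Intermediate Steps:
(30588 + 20967)*(p + 36717) = (30588 + 20967)*(-1970 + 36717) = 51555*34747 = 1791381585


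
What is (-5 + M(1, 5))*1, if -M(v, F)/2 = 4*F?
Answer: -45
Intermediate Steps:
M(v, F) = -8*F
(-5 + M(1, 5))*1 = (-5 - 8*5)*1 = (-5 - 40)*1 = -45*1 = -45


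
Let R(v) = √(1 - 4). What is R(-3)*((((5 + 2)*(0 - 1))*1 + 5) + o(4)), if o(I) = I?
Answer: 2*I*√3 ≈ 3.4641*I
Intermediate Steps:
R(v) = I*√3 (R(v) = √(-3) = I*√3)
R(-3)*((((5 + 2)*(0 - 1))*1 + 5) + o(4)) = (I*√3)*((((5 + 2)*(0 - 1))*1 + 5) + 4) = (I*√3)*(((7*(-1))*1 + 5) + 4) = (I*√3)*((-7*1 + 5) + 4) = (I*√3)*((-7 + 5) + 4) = (I*√3)*(-2 + 4) = (I*√3)*2 = 2*I*√3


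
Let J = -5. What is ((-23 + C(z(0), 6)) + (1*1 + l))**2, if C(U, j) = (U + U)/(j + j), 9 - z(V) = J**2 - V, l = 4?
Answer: 3844/9 ≈ 427.11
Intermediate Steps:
z(V) = -16 + V (z(V) = 9 - ((-5)**2 - V) = 9 - (25 - V) = 9 + (-25 + V) = -16 + V)
C(U, j) = U/j (C(U, j) = (2*U)/((2*j)) = (2*U)*(1/(2*j)) = U/j)
((-23 + C(z(0), 6)) + (1*1 + l))**2 = ((-23 + (-16 + 0)/6) + (1*1 + 4))**2 = ((-23 - 16*1/6) + (1 + 4))**2 = ((-23 - 8/3) + 5)**2 = (-77/3 + 5)**2 = (-62/3)**2 = 3844/9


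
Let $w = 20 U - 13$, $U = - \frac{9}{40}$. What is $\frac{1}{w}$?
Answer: $- \frac{2}{35} \approx -0.057143$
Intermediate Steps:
$U = - \frac{9}{40}$ ($U = \left(-9\right) \frac{1}{40} = - \frac{9}{40} \approx -0.225$)
$w = - \frac{35}{2}$ ($w = 20 \left(- \frac{9}{40}\right) - 13 = - \frac{9}{2} - 13 = - \frac{35}{2} \approx -17.5$)
$\frac{1}{w} = \frac{1}{- \frac{35}{2}} = - \frac{2}{35}$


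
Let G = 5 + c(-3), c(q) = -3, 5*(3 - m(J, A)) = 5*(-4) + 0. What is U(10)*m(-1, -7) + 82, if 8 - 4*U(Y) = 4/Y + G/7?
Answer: 474/5 ≈ 94.800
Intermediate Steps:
m(J, A) = 7 (m(J, A) = 3 - (5*(-4) + 0)/5 = 3 - (-20 + 0)/5 = 3 - 1/5*(-20) = 3 + 4 = 7)
G = 2 (G = 5 - 3 = 2)
U(Y) = 27/14 - 1/Y (U(Y) = 2 - (4/Y + 2/7)/4 = 2 - (2/7 + 4/Y)/4 = 2 + (-1/14 - 1/Y) = 27/14 - 1/Y)
U(10)*m(-1, -7) + 82 = (27/14 - 1/10)*7 + 82 = (64/35)*7 + 82 = 64/5 + 82 = 474/5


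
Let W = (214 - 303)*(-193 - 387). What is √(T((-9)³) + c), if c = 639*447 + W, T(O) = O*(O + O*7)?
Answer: √4588781 ≈ 2142.1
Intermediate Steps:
W = 51620 (W = -89*(-580) = 51620)
T(O) = 8*O² (T(O) = O*(O + 7*O) = O*(8*O) = 8*O²)
c = 337253 (c = 639*447 + 51620 = 285633 + 51620 = 337253)
√(T((-9)³) + c) = √(8*((-9)³)² + 337253) = √(8*(-729)² + 337253) = √(8*531441 + 337253) = √(4251528 + 337253) = √4588781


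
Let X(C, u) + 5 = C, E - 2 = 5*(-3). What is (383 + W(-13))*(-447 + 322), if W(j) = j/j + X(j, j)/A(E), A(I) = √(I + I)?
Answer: -48000 - 1125*I*√26/13 ≈ -48000.0 - 441.26*I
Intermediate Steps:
E = -13 (E = 2 + 5*(-3) = 2 - 15 = -13)
A(I) = √2*√I (A(I) = √(2*I) = √2*√I)
X(C, u) = -5 + C
W(j) = 1 - I*√26*(-5 + j)/26 (W(j) = j/j + (-5 + j)/((√2*√(-13))) = 1 + (-5 + j)/((√2*(I*√13))) = 1 + (-5 + j)/((I*√26)) = 1 + (-5 + j)*(-I*√26/26) = 1 - I*√26*(-5 + j)/26)
(383 + W(-13))*(-447 + 322) = (383 + (1 + I*√26*(5 - 1*(-13))/26))*(-447 + 322) = (383 + (1 + I*√26*(5 + 13)/26))*(-125) = (383 + (1 + (1/26)*I*√26*18))*(-125) = (383 + (1 + 9*I*√26/13))*(-125) = (384 + 9*I*√26/13)*(-125) = -48000 - 1125*I*√26/13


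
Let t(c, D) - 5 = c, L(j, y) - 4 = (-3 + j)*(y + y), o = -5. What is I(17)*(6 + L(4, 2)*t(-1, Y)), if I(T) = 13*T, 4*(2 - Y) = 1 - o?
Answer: 8398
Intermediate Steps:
L(j, y) = 4 + 2*y*(-3 + j) (L(j, y) = 4 + (-3 + j)*(y + y) = 4 + (-3 + j)*(2*y) = 4 + 2*y*(-3 + j))
Y = ½ (Y = 2 - (1 - 1*(-5))/4 = 2 - (1 + 5)/4 = 2 - ¼*6 = 2 - 3/2 = ½ ≈ 0.50000)
t(c, D) = 5 + c
I(17)*(6 + L(4, 2)*t(-1, Y)) = (13*17)*(6 + (4 - 6*2 + 2*4*2)*(5 - 1)) = 221*(6 + (4 - 12 + 16)*4) = 221*(6 + 8*4) = 221*(6 + 32) = 221*38 = 8398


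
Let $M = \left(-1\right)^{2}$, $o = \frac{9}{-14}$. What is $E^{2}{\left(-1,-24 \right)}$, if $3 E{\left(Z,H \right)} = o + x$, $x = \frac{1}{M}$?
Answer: $\frac{25}{1764} \approx 0.014172$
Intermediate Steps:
$o = - \frac{9}{14}$ ($o = 9 \left(- \frac{1}{14}\right) = - \frac{9}{14} \approx -0.64286$)
$M = 1$
$x = 1$ ($x = 1^{-1} = 1$)
$E{\left(Z,H \right)} = \frac{5}{42}$ ($E{\left(Z,H \right)} = \frac{- \frac{9}{14} + 1}{3} = \frac{1}{3} \cdot \frac{5}{14} = \frac{5}{42}$)
$E^{2}{\left(-1,-24 \right)} = \left(\frac{5}{42}\right)^{2} = \frac{25}{1764}$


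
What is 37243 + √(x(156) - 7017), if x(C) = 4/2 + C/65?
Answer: 37243 + I*√175315/5 ≈ 37243.0 + 83.741*I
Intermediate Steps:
x(C) = 2 + C/65 (x(C) = 4*(½) + C*(1/65) = 2 + C/65)
37243 + √(x(156) - 7017) = 37243 + √((2 + (1/65)*156) - 7017) = 37243 + √((2 + 12/5) - 7017) = 37243 + √(22/5 - 7017) = 37243 + √(-35063/5) = 37243 + I*√175315/5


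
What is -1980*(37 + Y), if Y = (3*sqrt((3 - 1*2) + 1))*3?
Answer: -73260 - 17820*sqrt(2) ≈ -98461.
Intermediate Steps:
Y = 9*sqrt(2) (Y = (3*sqrt((3 - 2) + 1))*3 = (3*sqrt(1 + 1))*3 = (3*sqrt(2))*3 = 9*sqrt(2) ≈ 12.728)
-1980*(37 + Y) = -1980*(37 + 9*sqrt(2)) = -73260 - 17820*sqrt(2)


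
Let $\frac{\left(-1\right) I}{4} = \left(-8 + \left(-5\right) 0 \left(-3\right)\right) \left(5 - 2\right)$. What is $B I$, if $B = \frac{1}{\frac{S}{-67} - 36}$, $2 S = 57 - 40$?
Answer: $- \frac{12864}{4841} \approx -2.6573$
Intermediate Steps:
$S = \frac{17}{2}$ ($S = \frac{57 - 40}{2} = \frac{1}{2} \cdot 17 = \frac{17}{2} \approx 8.5$)
$I = 96$ ($I = - 4 \left(-8 + \left(-5\right) 0 \left(-3\right)\right) \left(5 - 2\right) = - 4 \left(-8 + 0 \left(-3\right)\right) 3 = - 4 \left(-8 + 0\right) 3 = - 4 \left(\left(-8\right) 3\right) = \left(-4\right) \left(-24\right) = 96$)
$B = - \frac{134}{4841}$ ($B = \frac{1}{\frac{17}{2 \left(-67\right)} - 36} = \frac{1}{\frac{17}{2} \left(- \frac{1}{67}\right) - 36} = \frac{1}{- \frac{17}{134} - 36} = \frac{1}{- \frac{4841}{134}} = - \frac{134}{4841} \approx -0.02768$)
$B I = \left(- \frac{134}{4841}\right) 96 = - \frac{12864}{4841}$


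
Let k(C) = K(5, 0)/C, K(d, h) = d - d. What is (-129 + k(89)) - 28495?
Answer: -28624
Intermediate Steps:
K(d, h) = 0
k(C) = 0 (k(C) = 0/C = 0)
(-129 + k(89)) - 28495 = (-129 + 0) - 28495 = -129 - 28495 = -28624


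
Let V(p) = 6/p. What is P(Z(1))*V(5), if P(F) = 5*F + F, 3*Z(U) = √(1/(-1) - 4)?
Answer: 12*I*√5/5 ≈ 5.3666*I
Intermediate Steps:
Z(U) = I*√5/3 (Z(U) = √(1/(-1) - 4)/3 = √(-1 - 4)/3 = √(-5)/3 = (I*√5)/3 = I*√5/3)
P(F) = 6*F
P(Z(1))*V(5) = (6*(I*√5/3))*(6/5) = (2*I*√5)*(6*(⅕)) = (2*I*√5)*(6/5) = 12*I*√5/5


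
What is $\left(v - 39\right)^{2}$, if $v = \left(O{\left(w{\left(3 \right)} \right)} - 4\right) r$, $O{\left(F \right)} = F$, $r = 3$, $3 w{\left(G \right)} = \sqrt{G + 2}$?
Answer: $\left(51 - \sqrt{5}\right)^{2} \approx 2377.9$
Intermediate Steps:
$w{\left(G \right)} = \frac{\sqrt{2 + G}}{3}$ ($w{\left(G \right)} = \frac{\sqrt{G + 2}}{3} = \frac{\sqrt{2 + G}}{3}$)
$v = -12 + \sqrt{5}$ ($v = \left(\frac{\sqrt{2 + 3}}{3} - 4\right) 3 = \left(\frac{\sqrt{5}}{3} - 4\right) 3 = \left(-4 + \frac{\sqrt{5}}{3}\right) 3 = -12 + \sqrt{5} \approx -9.7639$)
$\left(v - 39\right)^{2} = \left(\left(-12 + \sqrt{5}\right) - 39\right)^{2} = \left(-51 + \sqrt{5}\right)^{2}$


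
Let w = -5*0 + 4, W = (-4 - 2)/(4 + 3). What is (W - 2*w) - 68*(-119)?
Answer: 56582/7 ≈ 8083.1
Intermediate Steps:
W = -6/7 ≈ -0.85714
w = 4 (w = 0 + 4 = 4)
(W - 2*w) - 68*(-119) = (-6/7 - 2*4) - 68*(-119) = (-6/7 - 8) + 8092 = -62/7 + 8092 = 56582/7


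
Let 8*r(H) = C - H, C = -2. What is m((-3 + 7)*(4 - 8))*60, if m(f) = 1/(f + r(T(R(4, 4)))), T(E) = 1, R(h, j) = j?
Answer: -480/131 ≈ -3.6641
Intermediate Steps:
r(H) = -¼ - H/8 (r(H) = (-2 - H)/8 = -¼ - H/8)
m(f) = 1/(-3/8 + f) (m(f) = 1/(f + (-¼ - ⅛*1)) = 1/(f + (-¼ - ⅛)) = 1/(f - 3/8) = 1/(-3/8 + f))
m((-3 + 7)*(4 - 8))*60 = (8/(-3 + 8*((-3 + 7)*(4 - 8))))*60 = (8/(-3 + 8*(4*(-4))))*60 = (8/(-3 + 8*(-16)))*60 = (8/(-3 - 128))*60 = (8/(-131))*60 = (8*(-1/131))*60 = -8/131*60 = -480/131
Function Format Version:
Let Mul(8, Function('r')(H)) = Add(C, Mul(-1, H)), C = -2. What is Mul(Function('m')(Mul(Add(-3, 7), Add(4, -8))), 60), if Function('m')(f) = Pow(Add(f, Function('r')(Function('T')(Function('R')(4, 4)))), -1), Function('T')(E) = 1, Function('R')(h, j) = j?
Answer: Rational(-480, 131) ≈ -3.6641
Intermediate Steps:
Function('r')(H) = Add(Rational(-1, 4), Mul(Rational(-1, 8), H)) (Function('r')(H) = Mul(Rational(1, 8), Add(-2, Mul(-1, H))) = Add(Rational(-1, 4), Mul(Rational(-1, 8), H)))
Function('m')(f) = Pow(Add(Rational(-3, 8), f), -1) (Function('m')(f) = Pow(Add(f, Add(Rational(-1, 4), Mul(Rational(-1, 8), 1))), -1) = Pow(Add(f, Add(Rational(-1, 4), Rational(-1, 8))), -1) = Pow(Add(f, Rational(-3, 8)), -1) = Pow(Add(Rational(-3, 8), f), -1))
Mul(Function('m')(Mul(Add(-3, 7), Add(4, -8))), 60) = Mul(Mul(8, Pow(Add(-3, Mul(8, Mul(Add(-3, 7), Add(4, -8)))), -1)), 60) = Mul(Mul(8, Pow(Add(-3, Mul(8, Mul(4, -4))), -1)), 60) = Mul(Mul(8, Pow(Add(-3, Mul(8, -16)), -1)), 60) = Mul(Mul(8, Pow(Add(-3, -128), -1)), 60) = Mul(Mul(8, Pow(-131, -1)), 60) = Mul(Mul(8, Rational(-1, 131)), 60) = Mul(Rational(-8, 131), 60) = Rational(-480, 131)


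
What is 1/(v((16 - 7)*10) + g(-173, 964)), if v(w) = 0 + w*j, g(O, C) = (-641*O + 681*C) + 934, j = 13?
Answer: 1/769481 ≈ 1.2996e-6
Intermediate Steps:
g(O, C) = 934 - 641*O + 681*C
v(w) = 13*w (v(w) = 0 + w*13 = 0 + 13*w = 13*w)
1/(v((16 - 7)*10) + g(-173, 964)) = 1/(13*((16 - 7)*10) + (934 - 641*(-173) + 681*964)) = 1/(13*(9*10) + (934 + 110893 + 656484)) = 1/(13*90 + 768311) = 1/(1170 + 768311) = 1/769481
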